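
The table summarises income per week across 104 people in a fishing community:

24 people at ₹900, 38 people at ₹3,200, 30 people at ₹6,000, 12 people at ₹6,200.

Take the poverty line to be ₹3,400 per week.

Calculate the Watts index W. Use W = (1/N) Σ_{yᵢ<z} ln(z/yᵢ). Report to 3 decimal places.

Poor units: 24×₹900, 38×₹3,200 (q = 62 of N = 104).
Log gaps: ln(3400/900) = 1.3291 (×24); ln(3400/3200) = 0.0606 (×38).
W = 34.202998 / 104 = 0.329.

0.329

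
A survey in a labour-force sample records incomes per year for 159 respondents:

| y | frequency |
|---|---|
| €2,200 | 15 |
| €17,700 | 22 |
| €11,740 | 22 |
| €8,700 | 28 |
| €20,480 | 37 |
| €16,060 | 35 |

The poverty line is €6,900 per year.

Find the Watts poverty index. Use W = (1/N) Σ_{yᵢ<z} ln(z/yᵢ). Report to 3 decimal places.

Below the line: 15×€2,200 (q = 15 of N = 159).
ln(z/y) terms: ln(6900/2200) = 1.1431 (×15).
W = 17.145961 / 159 = 0.108.

0.108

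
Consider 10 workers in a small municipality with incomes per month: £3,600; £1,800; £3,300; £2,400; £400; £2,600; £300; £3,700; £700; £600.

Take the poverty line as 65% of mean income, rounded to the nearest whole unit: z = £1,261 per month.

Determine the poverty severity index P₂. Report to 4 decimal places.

0.1520

Incomes under z: £300, £400, £600, £700 (q = 4 of N = 10).
Relative gaps: (1261−300)/1261 = 0.7621; (1261−400)/1261 = 0.6828; (1261−600)/1261 = 0.5242; (1261−700)/1261 = 0.4449.
Squared: 0.5808; 0.4662; 0.2748; 0.1979.
Sum = 1.519686; P₂ = 1.519686 / 10 = 0.1520.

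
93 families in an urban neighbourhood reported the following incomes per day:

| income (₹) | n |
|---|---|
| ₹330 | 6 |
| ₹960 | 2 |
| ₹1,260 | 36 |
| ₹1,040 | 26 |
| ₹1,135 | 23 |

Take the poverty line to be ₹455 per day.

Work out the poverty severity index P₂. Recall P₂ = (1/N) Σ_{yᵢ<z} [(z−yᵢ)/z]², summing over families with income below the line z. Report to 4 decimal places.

Incomes under z: 6×₹330 (q = 6 of N = 93).
Relative gaps: (455−330)/455 = 0.2747 (×6).
Squared: 0.0755 (×6).
Sum = 0.452844; P₂ = 0.452844 / 93 = 0.0049.

0.0049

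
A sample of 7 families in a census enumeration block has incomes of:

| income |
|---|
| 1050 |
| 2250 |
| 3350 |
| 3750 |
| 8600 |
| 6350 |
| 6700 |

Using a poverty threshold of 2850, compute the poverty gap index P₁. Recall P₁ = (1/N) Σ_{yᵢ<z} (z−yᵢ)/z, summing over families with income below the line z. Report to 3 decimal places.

0.120

Incomes under z: 1050, 2250 (q = 2 of N = 7).
Normalized shortfalls: (2850−1050)/2850 = 0.6316; (2850−2250)/2850 = 0.2105.
Sum of shortfalls = 0.842105; P₁ averages over all N: 0.842105 / 7 = 0.120.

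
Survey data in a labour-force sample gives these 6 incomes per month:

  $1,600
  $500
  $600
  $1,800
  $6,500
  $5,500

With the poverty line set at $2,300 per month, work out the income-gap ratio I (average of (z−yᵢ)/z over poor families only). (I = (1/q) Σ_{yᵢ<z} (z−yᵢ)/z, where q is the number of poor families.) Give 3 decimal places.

0.511

Below z: $500, $600, $1,600, $1,800 (q = 4 of N = 6).
Shortfall ratios (z−y)/z: 0.7826, 0.7391, 0.3043, 0.2174; sum = 2.043478.
I averages over the q = 4 poor units only: 2.043478 / 4 = 0.511.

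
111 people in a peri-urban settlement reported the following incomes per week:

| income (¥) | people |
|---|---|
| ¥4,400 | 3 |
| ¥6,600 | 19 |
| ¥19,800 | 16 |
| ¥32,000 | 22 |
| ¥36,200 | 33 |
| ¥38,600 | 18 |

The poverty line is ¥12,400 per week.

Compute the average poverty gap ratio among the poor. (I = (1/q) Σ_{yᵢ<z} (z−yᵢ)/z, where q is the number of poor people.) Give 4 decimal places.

Below the line: 3×¥4,400, 19×¥6,600 (q = 22 of N = 111).
Relative gaps: 0.6452 (×3), 0.4677 (×19); sum = 10.822581.
The income-gap ratio divides by q (the poor only): 10.822581 / 22 = 0.4919.

0.4919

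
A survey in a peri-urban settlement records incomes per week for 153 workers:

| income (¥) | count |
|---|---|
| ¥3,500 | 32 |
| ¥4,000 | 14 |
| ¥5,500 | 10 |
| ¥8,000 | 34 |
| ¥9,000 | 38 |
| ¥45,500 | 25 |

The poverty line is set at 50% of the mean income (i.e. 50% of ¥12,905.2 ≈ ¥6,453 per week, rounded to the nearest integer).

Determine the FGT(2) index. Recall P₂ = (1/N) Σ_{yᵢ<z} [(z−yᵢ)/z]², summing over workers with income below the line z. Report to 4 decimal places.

0.0584

Below z: 32×¥3,500, 14×¥4,000, 10×¥5,500 (q = 56 of N = 153).
Relative gaps: (6453−3500)/6453 = 0.4576 (×32); (6453−4000)/6453 = 0.3801 (×14); (6453−5500)/6453 = 0.1477 (×10).
Squared: 0.2094 (×32); 0.1445 (×14); 0.0218 (×10).
Sum = 8.942337; P₂ = 8.942337 / 153 = 0.0584.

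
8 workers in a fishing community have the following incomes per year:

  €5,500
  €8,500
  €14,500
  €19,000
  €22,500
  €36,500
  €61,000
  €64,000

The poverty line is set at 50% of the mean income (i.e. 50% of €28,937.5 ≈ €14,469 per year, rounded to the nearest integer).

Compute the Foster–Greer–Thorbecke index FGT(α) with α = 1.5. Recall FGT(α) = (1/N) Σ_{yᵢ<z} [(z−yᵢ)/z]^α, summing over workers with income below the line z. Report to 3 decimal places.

0.094

Below z: €5,500, €8,500 (q = 2 of N = 8).
Gap ratios (z−y)/z: (14469−5500)/14469 = 0.6199; (14469−8500)/14469 = 0.4125.
Raised to α = 1.5: 0.48804; 0.26497.
Sum = 0.753012; FGT(1.5) = 0.753012 / 8 = 0.094.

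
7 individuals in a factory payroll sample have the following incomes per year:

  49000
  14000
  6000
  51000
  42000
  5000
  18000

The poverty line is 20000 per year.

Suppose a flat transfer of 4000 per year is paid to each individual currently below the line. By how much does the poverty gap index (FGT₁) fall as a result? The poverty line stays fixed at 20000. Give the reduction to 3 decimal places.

Before: below the line — 5000, 6000, 14000, 18000; poverty gap index (FGT₁) = 0.26429.
After the 4000 transfer: below the line — 9000, 10000, 18000; poverty gap index (FGT₁) = 0.16429.
Reduction = 0.26429 − 0.16429 = 0.100.

0.100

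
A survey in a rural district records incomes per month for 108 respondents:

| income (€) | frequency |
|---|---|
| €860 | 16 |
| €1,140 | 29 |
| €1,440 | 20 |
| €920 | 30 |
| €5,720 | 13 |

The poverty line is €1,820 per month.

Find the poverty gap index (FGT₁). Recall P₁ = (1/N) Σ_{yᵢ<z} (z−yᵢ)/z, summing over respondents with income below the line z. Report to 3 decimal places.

Below the line: 16×€860, 30×€920, 29×€1,140, 20×€1,440 (q = 95 of N = 108).
Relative gaps: (1820−860)/1820 = 0.5275 (×16); (1820−920)/1820 = 0.4945 (×30); (1820−1140)/1820 = 0.3736 (×29); (1820−1440)/1820 = 0.2088 (×20).
Σ = 38.285714. Dividing by the full population N = 108 gives P₁ = 0.354.

0.354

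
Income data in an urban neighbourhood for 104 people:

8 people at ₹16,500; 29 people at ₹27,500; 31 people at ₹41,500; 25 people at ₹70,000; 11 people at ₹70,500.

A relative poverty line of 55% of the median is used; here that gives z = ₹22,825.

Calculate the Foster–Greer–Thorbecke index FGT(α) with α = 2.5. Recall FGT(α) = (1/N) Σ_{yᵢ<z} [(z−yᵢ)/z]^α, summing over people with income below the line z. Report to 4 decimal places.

Below the line: 8×₹16,500 (q = 8 of N = 104).
Normalized shortfalls: (22825−16500)/22825 = 0.2771 (×8).
Raised to α = 2.5: 0.04042 (×8).
Sum = 0.323381; FGT(2.5) = 0.323381 / 104 = 0.0031.

0.0031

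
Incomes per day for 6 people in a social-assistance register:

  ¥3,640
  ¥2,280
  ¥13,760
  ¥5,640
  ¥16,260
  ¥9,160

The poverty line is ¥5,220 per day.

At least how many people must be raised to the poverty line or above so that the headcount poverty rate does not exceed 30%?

Currently q = 2 of N = 6 are below the line (H = 0.333).
A headcount ratio of at most 30% allows at most ⌊0.30 × 6⌋ = 1 poor people.
So at least 2 − 1 = 1 must be lifted.

1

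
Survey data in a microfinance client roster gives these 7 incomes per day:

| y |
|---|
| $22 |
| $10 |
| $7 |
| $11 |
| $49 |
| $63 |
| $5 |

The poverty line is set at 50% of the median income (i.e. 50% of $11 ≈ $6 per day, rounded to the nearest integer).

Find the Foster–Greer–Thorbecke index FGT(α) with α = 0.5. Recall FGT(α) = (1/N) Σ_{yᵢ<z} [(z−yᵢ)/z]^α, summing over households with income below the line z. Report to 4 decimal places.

0.0583

Below z: $5 (q = 1 of N = 7).
Relative gaps: (6−5)/6 = 0.1667.
Raised to α = 0.5: 0.40825.
Sum = 0.408248; FGT(0.5) = 0.408248 / 7 = 0.0583.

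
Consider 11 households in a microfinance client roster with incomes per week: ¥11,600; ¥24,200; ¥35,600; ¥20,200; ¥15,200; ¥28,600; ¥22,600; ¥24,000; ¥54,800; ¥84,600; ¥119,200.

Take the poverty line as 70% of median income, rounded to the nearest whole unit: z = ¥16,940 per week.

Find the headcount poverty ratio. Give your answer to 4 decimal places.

0.1818

2 of the 11 households have income below ¥16,940.
H = 2/11 = 0.1818.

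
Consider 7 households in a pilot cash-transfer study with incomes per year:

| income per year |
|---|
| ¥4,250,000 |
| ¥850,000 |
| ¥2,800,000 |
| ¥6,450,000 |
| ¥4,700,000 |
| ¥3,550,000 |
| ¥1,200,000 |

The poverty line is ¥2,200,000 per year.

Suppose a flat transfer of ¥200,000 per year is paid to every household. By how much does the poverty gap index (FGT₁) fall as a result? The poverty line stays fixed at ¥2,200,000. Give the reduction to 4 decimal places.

0.0260

Before: below the line — ¥850,000, ¥1,200,000; poverty gap index (FGT₁) = 0.152597.
After the ¥200,000 transfer: below the line — ¥1,050,000, ¥1,400,000; poverty gap index (FGT₁) = 0.126623.
Reduction = 0.152597 − 0.126623 = 0.0260.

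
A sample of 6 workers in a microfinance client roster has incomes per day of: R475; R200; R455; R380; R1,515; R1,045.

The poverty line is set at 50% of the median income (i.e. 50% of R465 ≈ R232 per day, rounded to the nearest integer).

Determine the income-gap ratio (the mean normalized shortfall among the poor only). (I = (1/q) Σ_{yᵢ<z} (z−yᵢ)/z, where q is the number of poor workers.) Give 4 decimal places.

0.1379

Below the line: R200 (q = 1 of N = 6).
Shortfall ratios (z−y)/z: 0.1379; sum = 0.137931.
I averages over the q = 1 poor units only: 0.137931 / 1 = 0.1379.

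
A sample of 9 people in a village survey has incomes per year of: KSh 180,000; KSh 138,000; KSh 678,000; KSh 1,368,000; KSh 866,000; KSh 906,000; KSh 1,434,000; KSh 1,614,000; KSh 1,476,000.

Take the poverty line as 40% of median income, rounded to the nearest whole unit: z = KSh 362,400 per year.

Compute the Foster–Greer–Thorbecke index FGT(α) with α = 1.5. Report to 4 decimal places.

0.0938

Below z: KSh 138,000, KSh 180,000 (q = 2 of N = 9).
Shortfall ratios: (362400−138000)/362400 = 0.6192; (362400−180000)/362400 = 0.5033.
Raised to α = 1.5: 0.48725; 0.35707.
Sum = 0.844321; FGT(1.5) = 0.844321 / 9 = 0.0938.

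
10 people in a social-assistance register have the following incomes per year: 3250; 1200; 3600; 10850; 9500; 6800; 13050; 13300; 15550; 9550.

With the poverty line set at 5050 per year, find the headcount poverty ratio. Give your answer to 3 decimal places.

3 of the 10 people have income below 5050.
H = 3/10 = 0.300.

0.300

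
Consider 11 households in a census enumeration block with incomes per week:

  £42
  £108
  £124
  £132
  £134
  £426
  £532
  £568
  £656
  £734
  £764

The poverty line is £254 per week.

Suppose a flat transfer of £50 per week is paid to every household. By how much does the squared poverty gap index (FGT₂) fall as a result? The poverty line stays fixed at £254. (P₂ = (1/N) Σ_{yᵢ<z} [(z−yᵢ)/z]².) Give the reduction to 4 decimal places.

0.0853

Before: below the line — £42, £108, £124, £132, £134; squared poverty gap index (FGT₂) = 0.158444.
After the £50 transfer: below the line — £92, £158, £174, £182, £184; squared poverty gap index (FGT₂) = 0.073194.
Reduction = 0.158444 − 0.073194 = 0.0853.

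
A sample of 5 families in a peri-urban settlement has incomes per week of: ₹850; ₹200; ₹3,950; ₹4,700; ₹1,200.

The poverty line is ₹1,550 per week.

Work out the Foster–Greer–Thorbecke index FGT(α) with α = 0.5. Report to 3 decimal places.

Below the line: ₹200, ₹850, ₹1,200 (q = 3 of N = 5).
Normalized shortfalls: (1550−200)/1550 = 0.8710; (1550−850)/1550 = 0.4516; (1550−1200)/1550 = 0.2258.
Raised to α = 0.5: 0.93326; 0.67202; 0.47519.
Sum = 2.080469; FGT(0.5) = 2.080469 / 5 = 0.416.

0.416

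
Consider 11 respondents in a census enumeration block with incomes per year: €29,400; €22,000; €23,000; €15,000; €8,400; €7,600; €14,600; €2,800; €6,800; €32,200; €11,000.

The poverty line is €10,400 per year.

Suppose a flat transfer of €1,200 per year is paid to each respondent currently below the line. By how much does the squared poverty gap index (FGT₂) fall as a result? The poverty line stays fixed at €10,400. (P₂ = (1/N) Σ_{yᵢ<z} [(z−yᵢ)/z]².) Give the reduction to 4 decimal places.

Before: below the line — €2,800, €6,800, €7,600, €8,400; squared poverty gap index (FGT₂) = 0.069392.
After the €1,200 transfer: below the line — €4,000, €8,000, €8,800, €9,600; squared poverty gap index (FGT₂) = 0.041958.
Reduction = 0.069392 − 0.041958 = 0.0274.

0.0274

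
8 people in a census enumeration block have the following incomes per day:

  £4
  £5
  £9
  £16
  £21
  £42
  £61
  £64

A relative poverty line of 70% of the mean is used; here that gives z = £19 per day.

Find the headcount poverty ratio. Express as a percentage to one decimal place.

50.0%

4 of the 8 people have income below £19.
H = 4/8 = 50.0%.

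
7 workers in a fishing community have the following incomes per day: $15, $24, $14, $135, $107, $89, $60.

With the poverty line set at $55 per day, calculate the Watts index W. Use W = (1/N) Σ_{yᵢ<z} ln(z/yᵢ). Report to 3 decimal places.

0.500

Below the line: $14, $15, $24 (q = 3 of N = 7).
ln(z/y) terms: ln(55/14) = 1.3683; ln(55/15) = 1.2993; ln(55/24) = 0.8293.
W = 3.496838 / 7 = 0.500.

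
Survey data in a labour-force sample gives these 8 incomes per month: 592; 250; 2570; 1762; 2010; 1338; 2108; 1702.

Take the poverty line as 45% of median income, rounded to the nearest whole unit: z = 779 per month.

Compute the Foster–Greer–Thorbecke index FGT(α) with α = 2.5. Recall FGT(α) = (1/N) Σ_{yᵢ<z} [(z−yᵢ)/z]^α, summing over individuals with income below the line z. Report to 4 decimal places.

Poor units: 250, 592 (q = 2 of N = 8).
Shortfall ratios: (779−250)/779 = 0.6791; (779−592)/779 = 0.2401.
Raised to α = 2.5: 0.38001; 0.02823.
Sum = 0.408244; FGT(2.5) = 0.408244 / 8 = 0.0510.

0.0510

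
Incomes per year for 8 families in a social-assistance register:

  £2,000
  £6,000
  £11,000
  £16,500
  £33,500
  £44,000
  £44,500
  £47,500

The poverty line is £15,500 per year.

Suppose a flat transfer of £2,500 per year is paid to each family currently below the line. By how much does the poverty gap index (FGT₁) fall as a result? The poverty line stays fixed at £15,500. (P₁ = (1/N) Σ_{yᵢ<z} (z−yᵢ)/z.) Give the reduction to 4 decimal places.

0.0605

Before: below the line — £2,000, £6,000, £11,000; poverty gap index (FGT₁) = 0.221774.
After the £2,500 transfer: below the line — £4,500, £8,500, £13,500; poverty gap index (FGT₁) = 0.161290.
Reduction = 0.221774 − 0.161290 = 0.0605.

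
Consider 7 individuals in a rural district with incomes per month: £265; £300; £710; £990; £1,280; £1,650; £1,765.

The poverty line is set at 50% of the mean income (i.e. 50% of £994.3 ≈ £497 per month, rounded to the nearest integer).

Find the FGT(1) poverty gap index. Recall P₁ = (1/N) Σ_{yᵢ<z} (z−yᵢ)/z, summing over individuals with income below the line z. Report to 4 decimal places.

0.1233

Poor units: £265, £300 (q = 2 of N = 7).
Normalized shortfalls: (497−265)/497 = 0.4668; (497−300)/497 = 0.3964.
Σ = 0.863179. Dividing by the full population N = 7 gives P₁ = 0.1233.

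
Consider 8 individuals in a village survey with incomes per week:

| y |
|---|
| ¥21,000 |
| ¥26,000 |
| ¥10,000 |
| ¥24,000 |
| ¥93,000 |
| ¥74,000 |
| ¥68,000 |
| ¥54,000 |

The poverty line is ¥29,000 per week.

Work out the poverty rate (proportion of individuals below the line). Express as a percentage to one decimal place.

4 of the 8 individuals have income below ¥29,000.
H = 4/8 = 50.0%.

50.0%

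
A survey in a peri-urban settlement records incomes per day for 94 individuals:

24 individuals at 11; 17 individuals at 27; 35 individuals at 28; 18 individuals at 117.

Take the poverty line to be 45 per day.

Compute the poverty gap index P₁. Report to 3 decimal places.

0.406

Poor units: 24×11, 17×27, 35×28 (q = 76 of N = 94).
Normalized shortfalls: (45−11)/45 = 0.7556 (×24); (45−27)/45 = 0.4000 (×17); (45−28)/45 = 0.3778 (×35).
Σ = 38.155556. Dividing by the full population N = 94 gives P₁ = 0.406.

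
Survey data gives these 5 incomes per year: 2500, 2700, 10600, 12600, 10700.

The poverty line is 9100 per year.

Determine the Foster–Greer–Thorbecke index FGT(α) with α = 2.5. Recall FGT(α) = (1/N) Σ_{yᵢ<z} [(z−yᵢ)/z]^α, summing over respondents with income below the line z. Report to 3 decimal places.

0.173

Below the line: 2500, 2700 (q = 2 of N = 5).
Shortfall ratios: (9100−2500)/9100 = 0.7253; (9100−2700)/9100 = 0.7033.
Raised to α = 2.5: 0.44798; 0.41481.
Sum = 0.862785; FGT(2.5) = 0.862785 / 5 = 0.173.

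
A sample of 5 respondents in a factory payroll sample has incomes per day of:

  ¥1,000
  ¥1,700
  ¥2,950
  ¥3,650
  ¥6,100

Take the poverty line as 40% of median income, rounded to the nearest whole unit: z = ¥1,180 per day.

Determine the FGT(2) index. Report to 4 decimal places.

0.0047

Below the line: ¥1,000 (q = 1 of N = 5).
Gap ratios (z−y)/z: (1180−1000)/1180 = 0.1525.
Squared: 0.0233.
Sum = 0.023269; P₂ = 0.023269 / 5 = 0.0047.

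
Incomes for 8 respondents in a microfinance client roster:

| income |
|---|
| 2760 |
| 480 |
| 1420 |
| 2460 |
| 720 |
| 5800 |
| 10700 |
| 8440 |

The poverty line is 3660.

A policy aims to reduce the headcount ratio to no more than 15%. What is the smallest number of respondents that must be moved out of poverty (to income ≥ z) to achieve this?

5 of the 8 respondents are poor, so H = 5/8 = 0.625.
A headcount ratio of at most 15% allows at most ⌊0.15 × 8⌋ = 1 poor respondents.
So at least 5 − 1 = 4 must be lifted.

4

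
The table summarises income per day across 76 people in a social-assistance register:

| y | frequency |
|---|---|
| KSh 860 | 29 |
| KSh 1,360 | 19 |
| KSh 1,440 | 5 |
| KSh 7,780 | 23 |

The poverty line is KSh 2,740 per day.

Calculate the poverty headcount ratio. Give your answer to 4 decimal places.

53 of the 76 people have income below KSh 2,740.
H = 53/76 = 0.6974.

0.6974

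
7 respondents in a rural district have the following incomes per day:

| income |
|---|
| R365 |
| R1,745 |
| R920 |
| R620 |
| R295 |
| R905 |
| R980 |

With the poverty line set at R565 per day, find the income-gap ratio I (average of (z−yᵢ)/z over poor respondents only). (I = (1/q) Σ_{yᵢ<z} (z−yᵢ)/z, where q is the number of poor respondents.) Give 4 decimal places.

Below the line: R295, R365 (q = 2 of N = 7).
Shortfall ratios (z−y)/z: 0.4779, 0.3540; sum = 0.831858.
I averages over the q = 2 poor units only: 0.831858 / 2 = 0.4159.

0.4159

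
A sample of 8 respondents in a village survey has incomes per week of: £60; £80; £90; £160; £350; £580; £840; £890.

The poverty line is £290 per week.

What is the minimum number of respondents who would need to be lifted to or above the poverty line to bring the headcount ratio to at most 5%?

4

Currently q = 4 of N = 8 are below the line (H = 0.500).
A headcount ratio of at most 5% allows at most ⌊0.05 × 8⌋ = 0 poor respondents.
So at least 4 − 0 = 4 must be lifted.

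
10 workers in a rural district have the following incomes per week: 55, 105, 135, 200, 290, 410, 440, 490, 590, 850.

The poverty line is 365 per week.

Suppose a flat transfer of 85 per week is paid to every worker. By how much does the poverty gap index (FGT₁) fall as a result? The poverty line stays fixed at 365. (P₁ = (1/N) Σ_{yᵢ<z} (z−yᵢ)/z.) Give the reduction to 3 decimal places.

Before: below the line — 55, 105, 135, 200, 290; poverty gap index (FGT₁) = 0.28493.
After the 85 transfer: below the line — 140, 190, 220, 285; poverty gap index (FGT₁) = 0.17123.
Reduction = 0.28493 − 0.17123 = 0.114.

0.114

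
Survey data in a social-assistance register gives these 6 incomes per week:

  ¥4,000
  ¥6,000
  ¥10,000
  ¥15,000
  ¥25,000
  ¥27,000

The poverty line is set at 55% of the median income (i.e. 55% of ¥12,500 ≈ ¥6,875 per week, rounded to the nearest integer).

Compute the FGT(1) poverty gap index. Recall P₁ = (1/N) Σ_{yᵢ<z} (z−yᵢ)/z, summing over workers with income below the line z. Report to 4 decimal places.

0.0909

Below z: ¥4,000, ¥6,000 (q = 2 of N = 6).
Gap ratios (z−y)/z: (6875−4000)/6875 = 0.4182; (6875−6000)/6875 = 0.1273.
Σ = 0.545455. Dividing by the full population N = 6 gives P₁ = 0.0909.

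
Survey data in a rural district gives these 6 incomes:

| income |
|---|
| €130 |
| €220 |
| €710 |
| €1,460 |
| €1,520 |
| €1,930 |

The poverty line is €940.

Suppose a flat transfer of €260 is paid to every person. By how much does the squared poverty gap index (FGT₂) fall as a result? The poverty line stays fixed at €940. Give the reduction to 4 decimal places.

0.1345

Before: below the line — €130, €220, €710; squared poverty gap index (FGT₂) = 0.231515.
After the €260 transfer: below the line — €390, €480; squared poverty gap index (FGT₂) = 0.096971.
Reduction = 0.231515 − 0.096971 = 0.1345.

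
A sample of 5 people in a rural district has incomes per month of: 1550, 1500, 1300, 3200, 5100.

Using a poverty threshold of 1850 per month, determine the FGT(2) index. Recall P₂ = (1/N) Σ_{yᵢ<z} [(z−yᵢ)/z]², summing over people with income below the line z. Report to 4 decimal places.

0.0301

Below z: 1300, 1500, 1550 (q = 3 of N = 5).
Relative gaps: (1850−1300)/1850 = 0.2973; (1850−1500)/1850 = 0.1892; (1850−1550)/1850 = 0.1622.
Squared: 0.0884; 0.0358; 0.0263.
Sum = 0.150475; P₂ = 0.150475 / 5 = 0.0301.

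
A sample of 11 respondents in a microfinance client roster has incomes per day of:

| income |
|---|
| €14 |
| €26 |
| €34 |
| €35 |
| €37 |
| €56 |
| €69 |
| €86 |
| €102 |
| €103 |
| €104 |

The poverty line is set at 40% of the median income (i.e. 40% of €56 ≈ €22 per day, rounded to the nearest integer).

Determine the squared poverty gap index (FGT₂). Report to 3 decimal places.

0.012

Below the line: €14 (q = 1 of N = 11).
Shortfall ratios: (22−14)/22 = 0.3636.
Squared: 0.1322.
Sum = 0.132231; P₂ = 0.132231 / 11 = 0.012.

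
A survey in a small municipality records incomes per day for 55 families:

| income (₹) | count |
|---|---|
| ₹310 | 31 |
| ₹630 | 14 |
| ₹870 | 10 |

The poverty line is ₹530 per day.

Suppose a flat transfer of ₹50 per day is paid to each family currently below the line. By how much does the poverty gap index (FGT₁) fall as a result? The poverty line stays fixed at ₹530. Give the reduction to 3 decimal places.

Before: below the line — 31×₹310; poverty gap index (FGT₁) = 0.23396.
After the ₹50 transfer: below the line — 31×₹360; poverty gap index (FGT₁) = 0.18079.
Reduction = 0.23396 − 0.18079 = 0.053.

0.053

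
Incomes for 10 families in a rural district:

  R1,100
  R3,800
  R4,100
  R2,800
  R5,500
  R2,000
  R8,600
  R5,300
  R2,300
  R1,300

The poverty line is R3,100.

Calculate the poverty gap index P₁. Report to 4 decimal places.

0.1935

Below the line: R1,100, R1,300, R2,000, R2,300, R2,800 (q = 5 of N = 10).
Gap ratios (z−y)/z: (3100−1100)/3100 = 0.6452; (3100−1300)/3100 = 0.5806; (3100−2000)/3100 = 0.3548; (3100−2300)/3100 = 0.2581; (3100−2800)/3100 = 0.0968.
Sum of shortfalls = 1.935484; P₁ averages over all N: 1.935484 / 10 = 0.1935.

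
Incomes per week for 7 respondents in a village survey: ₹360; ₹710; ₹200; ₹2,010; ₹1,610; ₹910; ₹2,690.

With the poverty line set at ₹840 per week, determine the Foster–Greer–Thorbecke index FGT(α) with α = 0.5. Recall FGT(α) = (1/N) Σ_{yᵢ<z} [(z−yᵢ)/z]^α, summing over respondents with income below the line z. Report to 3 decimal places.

Incomes under z: ₹200, ₹360, ₹710 (q = 3 of N = 7).
Relative gaps: (840−200)/840 = 0.7619; (840−360)/840 = 0.5714; (840−710)/840 = 0.1548.
Raised to α = 0.5: 0.87287; 0.75593; 0.39340.
Sum = 2.022198; FGT(0.5) = 2.022198 / 7 = 0.289.

0.289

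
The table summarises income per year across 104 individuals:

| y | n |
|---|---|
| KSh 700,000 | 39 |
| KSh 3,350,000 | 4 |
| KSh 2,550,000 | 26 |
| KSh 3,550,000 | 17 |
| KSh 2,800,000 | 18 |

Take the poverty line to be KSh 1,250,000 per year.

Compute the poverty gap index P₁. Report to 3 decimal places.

Below z: 39×KSh 700,000 (q = 39 of N = 104).
Gap ratios (z−y)/z: (1250000−700000)/1250000 = 0.4400 (×39).
Σ = 17.160000. Dividing by the full population N = 104 gives P₁ = 0.165.

0.165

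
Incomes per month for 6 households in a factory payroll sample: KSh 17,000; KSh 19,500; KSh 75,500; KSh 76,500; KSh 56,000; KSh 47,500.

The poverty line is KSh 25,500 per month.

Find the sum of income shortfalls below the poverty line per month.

KSh 14,500

Poor units: KSh 17,000, KSh 19,500 (q = 2 of N = 6).
Individual gaps: 25500−17000 = 8500; 25500−19500 = 6000.
Aggregate gap = KSh 14,500.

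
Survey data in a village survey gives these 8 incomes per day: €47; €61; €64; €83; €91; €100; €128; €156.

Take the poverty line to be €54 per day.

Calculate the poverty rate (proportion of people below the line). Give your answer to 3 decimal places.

1 of the 8 people have income below €54.
H = 1/8 = 0.125.

0.125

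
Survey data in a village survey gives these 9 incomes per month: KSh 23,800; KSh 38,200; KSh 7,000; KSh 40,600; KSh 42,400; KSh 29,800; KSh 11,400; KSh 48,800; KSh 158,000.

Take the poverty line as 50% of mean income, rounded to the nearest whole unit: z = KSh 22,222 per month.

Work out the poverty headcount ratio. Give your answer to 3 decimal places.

0.222

2 of the 9 families have income below KSh 22,222.
H = 2/9 = 0.222.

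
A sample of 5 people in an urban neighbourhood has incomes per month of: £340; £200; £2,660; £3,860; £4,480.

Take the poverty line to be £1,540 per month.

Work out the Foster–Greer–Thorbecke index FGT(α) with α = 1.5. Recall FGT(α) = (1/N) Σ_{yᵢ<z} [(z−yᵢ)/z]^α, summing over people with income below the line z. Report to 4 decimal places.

0.2999

Below z: £200, £340 (q = 2 of N = 5).
Gap ratios (z−y)/z: (1540−200)/1540 = 0.8701; (1540−340)/1540 = 0.7792.
Raised to α = 1.5: 0.81166; 0.68785.
Sum = 1.499509; FGT(1.5) = 1.499509 / 5 = 0.2999.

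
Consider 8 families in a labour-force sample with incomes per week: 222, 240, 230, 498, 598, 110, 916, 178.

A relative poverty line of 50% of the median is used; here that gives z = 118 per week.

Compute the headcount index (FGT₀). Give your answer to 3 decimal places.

1 of the 8 families have income below 118.
H = 1/8 = 0.125.

0.125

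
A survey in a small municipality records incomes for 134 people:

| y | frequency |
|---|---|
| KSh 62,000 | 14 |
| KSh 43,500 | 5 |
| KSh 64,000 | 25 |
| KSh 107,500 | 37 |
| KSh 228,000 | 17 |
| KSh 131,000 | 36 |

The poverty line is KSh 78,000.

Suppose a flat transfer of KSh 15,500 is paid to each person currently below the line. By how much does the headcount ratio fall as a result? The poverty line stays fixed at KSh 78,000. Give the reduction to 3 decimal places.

0.187

Before: below the line — 5×KSh 43,500, 14×KSh 62,000, 25×KSh 64,000; headcount ratio = 0.32836.
After the KSh 15,500 transfer: below the line — 5×KSh 59,000, 14×KSh 77,500; headcount ratio = 0.14179.
Reduction = 0.32836 − 0.14179 = 0.187.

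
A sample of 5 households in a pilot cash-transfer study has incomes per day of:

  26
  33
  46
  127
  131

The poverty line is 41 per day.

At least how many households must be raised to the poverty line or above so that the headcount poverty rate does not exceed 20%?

1

2 of the 5 households are poor, so H = 2/5 = 0.400.
A headcount ratio of at most 20% allows at most ⌊0.20 × 5⌋ = 1 poor households.
So at least 2 − 1 = 1 must be lifted.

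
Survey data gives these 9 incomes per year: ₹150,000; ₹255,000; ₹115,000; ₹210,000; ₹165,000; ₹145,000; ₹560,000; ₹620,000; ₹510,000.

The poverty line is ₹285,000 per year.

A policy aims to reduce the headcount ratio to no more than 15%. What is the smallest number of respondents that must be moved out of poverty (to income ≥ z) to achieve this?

5

Currently q = 6 of N = 9 are below the line (H = 0.667).
A headcount ratio of at most 15% allows at most ⌊0.15 × 9⌋ = 1 poor respondents.
So at least 6 − 1 = 5 must be lifted.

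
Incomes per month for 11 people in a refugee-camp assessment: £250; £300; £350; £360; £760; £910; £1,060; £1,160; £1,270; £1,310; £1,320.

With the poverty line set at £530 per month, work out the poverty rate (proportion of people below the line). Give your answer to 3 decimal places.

0.364

4 of the 11 people have income below £530.
H = 4/11 = 0.364.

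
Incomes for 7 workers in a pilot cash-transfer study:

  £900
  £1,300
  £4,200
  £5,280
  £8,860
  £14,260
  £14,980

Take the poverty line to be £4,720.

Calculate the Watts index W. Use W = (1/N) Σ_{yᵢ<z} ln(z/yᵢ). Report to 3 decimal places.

0.438

Below the line: £900, £1,300, £4,200 (q = 3 of N = 7).
Log shortfalls: ln(4720/900) = 1.6572; ln(4720/1300) = 1.2894; ln(4720/4200) = 0.1167.
W = 3.063338 / 7 = 0.438.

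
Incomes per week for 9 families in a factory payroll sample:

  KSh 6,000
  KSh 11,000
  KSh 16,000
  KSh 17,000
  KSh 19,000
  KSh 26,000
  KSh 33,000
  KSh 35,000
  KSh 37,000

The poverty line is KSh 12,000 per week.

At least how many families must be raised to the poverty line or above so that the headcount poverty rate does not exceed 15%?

2 of the 9 families are poor, so H = 2/9 = 0.222.
A headcount ratio of at most 15% allows at most ⌊0.15 × 9⌋ = 1 poor families.
So at least 2 − 1 = 1 must be lifted.

1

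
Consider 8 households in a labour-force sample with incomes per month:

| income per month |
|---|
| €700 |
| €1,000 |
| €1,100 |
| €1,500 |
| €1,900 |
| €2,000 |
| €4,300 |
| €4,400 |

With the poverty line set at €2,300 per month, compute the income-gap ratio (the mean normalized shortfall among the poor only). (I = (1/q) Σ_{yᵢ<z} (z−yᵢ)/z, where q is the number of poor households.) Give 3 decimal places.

Incomes under z: €700, €1,000, €1,100, €1,500, €1,900, €2,000 (q = 6 of N = 8).
Shortfall ratios (z−y)/z: 0.6957, 0.5652, 0.5217, 0.3478, 0.1739, 0.1304; sum = 2.434783.
The income-gap ratio divides by q (the poor only): 2.434783 / 6 = 0.406.

0.406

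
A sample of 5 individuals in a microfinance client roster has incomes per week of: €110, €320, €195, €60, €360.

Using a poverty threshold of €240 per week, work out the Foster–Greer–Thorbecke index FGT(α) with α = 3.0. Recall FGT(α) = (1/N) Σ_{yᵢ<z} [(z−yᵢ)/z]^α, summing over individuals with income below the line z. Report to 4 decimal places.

0.1175

Poor units: €60, €110, €195 (q = 3 of N = 5).
Shortfall ratios: (240−60)/240 = 0.7500; (240−110)/240 = 0.5417; (240−195)/240 = 0.1875.
Raised to α = 3.0: 0.42188; 0.15893; 0.00659.
Sum = 0.587393; FGT(3.0) = 0.587393 / 5 = 0.1175.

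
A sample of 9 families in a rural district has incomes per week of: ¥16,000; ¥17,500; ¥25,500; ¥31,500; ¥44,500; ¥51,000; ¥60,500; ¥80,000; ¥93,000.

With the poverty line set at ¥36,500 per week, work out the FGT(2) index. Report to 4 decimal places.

Poor units: ¥16,000, ¥17,500, ¥25,500, ¥31,500 (q = 4 of N = 9).
Normalized shortfalls: (36500−16000)/36500 = 0.5616; (36500−17500)/36500 = 0.5205; (36500−25500)/36500 = 0.3014; (36500−31500)/36500 = 0.1370.
Squared: 0.3154; 0.2710; 0.0908; 0.0188.
Sum = 0.696003; P₂ = 0.696003 / 9 = 0.0773.

0.0773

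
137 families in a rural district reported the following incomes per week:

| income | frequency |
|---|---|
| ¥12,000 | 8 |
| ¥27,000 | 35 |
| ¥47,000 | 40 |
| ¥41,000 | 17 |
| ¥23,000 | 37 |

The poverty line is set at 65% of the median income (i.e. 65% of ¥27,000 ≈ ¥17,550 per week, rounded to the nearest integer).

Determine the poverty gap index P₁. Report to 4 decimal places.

Poor units: 8×¥12,000 (q = 8 of N = 137).
Shortfall ratios: (17550−12000)/17550 = 0.3162 (×8).
Sum of shortfalls = 2.529915; P₁ averages over all N: 2.529915 / 137 = 0.0185.

0.0185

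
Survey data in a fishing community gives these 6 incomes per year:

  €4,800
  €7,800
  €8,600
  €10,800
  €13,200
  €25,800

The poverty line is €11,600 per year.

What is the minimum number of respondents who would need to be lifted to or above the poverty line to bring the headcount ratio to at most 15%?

4

Currently q = 4 of N = 6 are below the line (H = 0.667).
A headcount ratio of at most 15% allows at most ⌊0.15 × 6⌋ = 0 poor respondents.
So at least 4 − 0 = 4 must be lifted.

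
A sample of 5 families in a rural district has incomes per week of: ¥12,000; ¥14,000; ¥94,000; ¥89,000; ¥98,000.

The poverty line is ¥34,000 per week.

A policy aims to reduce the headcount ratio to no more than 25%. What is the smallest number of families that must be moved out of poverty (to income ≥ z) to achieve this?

2 of the 5 families are poor, so H = 2/5 = 0.400.
A headcount ratio of at most 25% allows at most ⌊0.25 × 5⌋ = 1 poor families.
So at least 2 − 1 = 1 must be lifted.

1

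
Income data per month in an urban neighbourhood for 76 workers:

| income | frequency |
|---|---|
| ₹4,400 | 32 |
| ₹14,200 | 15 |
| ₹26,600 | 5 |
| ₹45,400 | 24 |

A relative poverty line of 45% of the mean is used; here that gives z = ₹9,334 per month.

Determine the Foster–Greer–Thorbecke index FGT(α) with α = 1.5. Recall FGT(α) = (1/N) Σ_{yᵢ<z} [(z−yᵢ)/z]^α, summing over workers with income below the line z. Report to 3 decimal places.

0.162

Poor units: 32×₹4,400 (q = 32 of N = 76).
Normalized shortfalls: (9334−4400)/9334 = 0.5286 (×32).
Raised to α = 1.5: 0.38432 (×32).
Sum = 12.298354; FGT(1.5) = 12.298354 / 76 = 0.162.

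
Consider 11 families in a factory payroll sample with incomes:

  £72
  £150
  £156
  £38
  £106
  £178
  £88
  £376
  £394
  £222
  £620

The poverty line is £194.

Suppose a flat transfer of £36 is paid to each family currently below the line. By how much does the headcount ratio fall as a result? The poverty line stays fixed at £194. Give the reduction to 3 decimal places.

0.091

Before: below the line — £38, £72, £88, £106, £150, £156, £178; headcount ratio = 0.63636.
After the £36 transfer: below the line — £74, £108, £124, £142, £186, £192; headcount ratio = 0.54545.
Reduction = 0.63636 − 0.54545 = 0.091.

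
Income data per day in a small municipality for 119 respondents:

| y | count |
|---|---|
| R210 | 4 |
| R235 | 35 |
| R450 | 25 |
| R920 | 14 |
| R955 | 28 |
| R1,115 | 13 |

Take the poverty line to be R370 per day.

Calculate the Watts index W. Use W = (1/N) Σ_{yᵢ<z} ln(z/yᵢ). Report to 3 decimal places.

0.153

Poor units: 4×R210, 35×R235 (q = 39 of N = 119).
ln(z/y) terms: ln(370/210) = 0.5664 (×4); ln(370/235) = 0.4539 (×35).
W = 18.152694 / 119 = 0.153.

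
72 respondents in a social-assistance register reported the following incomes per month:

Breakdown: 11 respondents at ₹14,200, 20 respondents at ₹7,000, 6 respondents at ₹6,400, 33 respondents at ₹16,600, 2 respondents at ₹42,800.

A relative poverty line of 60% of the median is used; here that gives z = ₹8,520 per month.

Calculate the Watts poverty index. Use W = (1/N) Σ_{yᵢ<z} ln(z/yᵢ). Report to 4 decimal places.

0.0784

Incomes under z: 6×₹6,400, 20×₹7,000 (q = 26 of N = 72).
Log shortfalls: ln(8520/6400) = 0.2861 (×6); ln(8520/7000) = 0.1965 (×20).
W = 5.646834 / 72 = 0.0784.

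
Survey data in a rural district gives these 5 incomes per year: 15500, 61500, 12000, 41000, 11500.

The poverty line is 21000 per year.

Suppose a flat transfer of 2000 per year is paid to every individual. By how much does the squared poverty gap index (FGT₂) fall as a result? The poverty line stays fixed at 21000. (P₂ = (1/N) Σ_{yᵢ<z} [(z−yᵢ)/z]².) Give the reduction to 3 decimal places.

Before: below the line — 11500, 12000, 15500; squared poverty gap index (FGT₂) = 0.09138.
After the 2000 transfer: below the line — 13500, 14000, 17500; squared poverty gap index (FGT₂) = 0.05329.
Reduction = 0.09138 − 0.05329 = 0.038.

0.038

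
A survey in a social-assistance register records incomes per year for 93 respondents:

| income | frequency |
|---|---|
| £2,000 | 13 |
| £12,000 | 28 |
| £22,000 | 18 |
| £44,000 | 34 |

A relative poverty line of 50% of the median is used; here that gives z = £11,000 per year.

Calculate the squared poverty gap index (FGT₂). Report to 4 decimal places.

0.0936

Incomes under z: 13×£2,000 (q = 13 of N = 93).
Normalized shortfalls: (11000−2000)/11000 = 0.8182 (×13).
Squared: 0.6694 (×13).
Sum = 8.702479; P₂ = 8.702479 / 93 = 0.0936.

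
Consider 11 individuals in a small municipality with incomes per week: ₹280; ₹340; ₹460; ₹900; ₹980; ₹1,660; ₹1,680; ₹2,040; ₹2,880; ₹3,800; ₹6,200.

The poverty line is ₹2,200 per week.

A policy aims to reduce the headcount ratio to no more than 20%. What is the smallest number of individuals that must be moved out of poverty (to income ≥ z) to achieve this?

8 of the 11 individuals are poor, so H = 8/11 = 0.727.
A headcount ratio of at most 20% allows at most ⌊0.20 × 11⌋ = 2 poor individuals.
So at least 8 − 2 = 6 must be lifted.

6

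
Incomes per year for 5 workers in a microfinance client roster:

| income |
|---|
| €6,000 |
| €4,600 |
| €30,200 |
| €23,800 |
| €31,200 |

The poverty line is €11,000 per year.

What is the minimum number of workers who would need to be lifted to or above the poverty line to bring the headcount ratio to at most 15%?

2 of the 5 workers are poor, so H = 2/5 = 0.400.
A headcount ratio of at most 15% allows at most ⌊0.15 × 5⌋ = 0 poor workers.
So at least 2 − 0 = 2 must be lifted.

2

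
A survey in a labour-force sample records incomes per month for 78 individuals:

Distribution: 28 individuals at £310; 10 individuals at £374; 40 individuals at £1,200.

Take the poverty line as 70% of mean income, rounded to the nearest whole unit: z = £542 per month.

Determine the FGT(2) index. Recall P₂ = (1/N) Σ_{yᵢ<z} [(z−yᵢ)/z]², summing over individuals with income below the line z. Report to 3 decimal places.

0.078

Below z: 28×£310, 10×£374 (q = 38 of N = 78).
Normalized shortfalls: (542−310)/542 = 0.4280 (×28); (542−374)/542 = 0.3100 (×10).
Squared: 0.1832 (×28); 0.0961 (×10).
Sum = 6.090985; P₂ = 6.090985 / 78 = 0.078.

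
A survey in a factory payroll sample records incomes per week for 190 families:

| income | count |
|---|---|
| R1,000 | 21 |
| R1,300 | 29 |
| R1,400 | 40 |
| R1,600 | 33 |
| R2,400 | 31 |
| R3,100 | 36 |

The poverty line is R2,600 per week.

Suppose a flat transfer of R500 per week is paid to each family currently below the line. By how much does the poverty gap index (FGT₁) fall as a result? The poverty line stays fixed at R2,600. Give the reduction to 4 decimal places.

Before: below the line — 21×R1,000, 29×R1,300, 40×R1,400, 33×R1,600, 31×R2,400; poverty gap index (FGT₁) = 0.320850.
After the R500 transfer: below the line — 21×R1,500, 29×R1,800, 40×R1,900, 33×R2,100; poverty gap index (FGT₁) = 0.183806.
Reduction = 0.320850 − 0.183806 = 0.1370.

0.1370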